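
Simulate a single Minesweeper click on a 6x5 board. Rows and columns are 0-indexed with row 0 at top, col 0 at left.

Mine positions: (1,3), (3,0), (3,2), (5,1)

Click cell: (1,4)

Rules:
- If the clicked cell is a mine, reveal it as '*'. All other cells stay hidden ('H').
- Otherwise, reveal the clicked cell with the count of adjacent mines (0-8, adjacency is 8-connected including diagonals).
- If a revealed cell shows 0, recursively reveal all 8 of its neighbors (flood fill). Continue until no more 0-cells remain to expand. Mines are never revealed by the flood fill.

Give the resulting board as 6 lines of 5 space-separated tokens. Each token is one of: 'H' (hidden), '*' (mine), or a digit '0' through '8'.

H H H H H
H H H H 1
H H H H H
H H H H H
H H H H H
H H H H H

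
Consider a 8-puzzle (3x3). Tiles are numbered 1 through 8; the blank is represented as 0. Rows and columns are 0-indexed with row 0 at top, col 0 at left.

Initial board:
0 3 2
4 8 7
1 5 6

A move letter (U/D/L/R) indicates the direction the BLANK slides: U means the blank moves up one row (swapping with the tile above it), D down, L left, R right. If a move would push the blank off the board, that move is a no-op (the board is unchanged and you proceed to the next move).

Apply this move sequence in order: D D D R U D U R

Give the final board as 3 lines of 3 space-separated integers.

Answer: 4 3 2
1 7 0
5 8 6

Derivation:
After move 1 (D):
4 3 2
0 8 7
1 5 6

After move 2 (D):
4 3 2
1 8 7
0 5 6

After move 3 (D):
4 3 2
1 8 7
0 5 6

After move 4 (R):
4 3 2
1 8 7
5 0 6

After move 5 (U):
4 3 2
1 0 7
5 8 6

After move 6 (D):
4 3 2
1 8 7
5 0 6

After move 7 (U):
4 3 2
1 0 7
5 8 6

After move 8 (R):
4 3 2
1 7 0
5 8 6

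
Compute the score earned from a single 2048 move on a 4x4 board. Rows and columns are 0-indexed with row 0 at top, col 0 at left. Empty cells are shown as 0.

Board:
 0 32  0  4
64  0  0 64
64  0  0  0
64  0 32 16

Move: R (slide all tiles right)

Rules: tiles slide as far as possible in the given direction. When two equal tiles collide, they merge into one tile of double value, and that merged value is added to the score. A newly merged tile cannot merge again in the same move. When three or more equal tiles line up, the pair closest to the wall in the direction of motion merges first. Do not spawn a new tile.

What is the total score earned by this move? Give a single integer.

Slide right:
row 0: [0, 32, 0, 4] -> [0, 0, 32, 4]  score +0 (running 0)
row 1: [64, 0, 0, 64] -> [0, 0, 0, 128]  score +128 (running 128)
row 2: [64, 0, 0, 0] -> [0, 0, 0, 64]  score +0 (running 128)
row 3: [64, 0, 32, 16] -> [0, 64, 32, 16]  score +0 (running 128)
Board after move:
  0   0  32   4
  0   0   0 128
  0   0   0  64
  0  64  32  16

Answer: 128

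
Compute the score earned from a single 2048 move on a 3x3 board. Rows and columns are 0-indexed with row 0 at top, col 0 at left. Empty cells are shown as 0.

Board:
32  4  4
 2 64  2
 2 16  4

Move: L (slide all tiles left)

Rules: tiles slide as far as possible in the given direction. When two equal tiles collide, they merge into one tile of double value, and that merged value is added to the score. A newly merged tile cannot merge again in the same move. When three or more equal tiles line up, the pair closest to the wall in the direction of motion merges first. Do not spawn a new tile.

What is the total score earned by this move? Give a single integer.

Slide left:
row 0: [32, 4, 4] -> [32, 8, 0]  score +8 (running 8)
row 1: [2, 64, 2] -> [2, 64, 2]  score +0 (running 8)
row 2: [2, 16, 4] -> [2, 16, 4]  score +0 (running 8)
Board after move:
32  8  0
 2 64  2
 2 16  4

Answer: 8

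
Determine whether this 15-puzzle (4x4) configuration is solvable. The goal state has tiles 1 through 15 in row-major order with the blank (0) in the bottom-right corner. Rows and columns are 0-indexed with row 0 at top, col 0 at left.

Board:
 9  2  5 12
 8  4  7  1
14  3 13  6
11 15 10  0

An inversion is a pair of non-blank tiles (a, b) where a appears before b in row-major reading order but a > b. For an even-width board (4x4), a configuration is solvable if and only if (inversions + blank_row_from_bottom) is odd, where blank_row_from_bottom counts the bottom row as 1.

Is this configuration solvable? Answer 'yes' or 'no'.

Answer: yes

Derivation:
Inversions: 40
Blank is in row 3 (0-indexed from top), which is row 1 counting from the bottom (bottom = 1).
40 + 1 = 41, which is odd, so the puzzle is solvable.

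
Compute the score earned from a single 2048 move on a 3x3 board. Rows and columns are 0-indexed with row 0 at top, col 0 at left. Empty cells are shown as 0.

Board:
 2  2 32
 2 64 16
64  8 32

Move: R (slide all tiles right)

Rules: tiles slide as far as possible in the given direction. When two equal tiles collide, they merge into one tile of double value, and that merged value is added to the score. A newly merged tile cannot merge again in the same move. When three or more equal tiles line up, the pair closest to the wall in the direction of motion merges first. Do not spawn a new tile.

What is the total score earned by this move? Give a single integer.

Answer: 4

Derivation:
Slide right:
row 0: [2, 2, 32] -> [0, 4, 32]  score +4 (running 4)
row 1: [2, 64, 16] -> [2, 64, 16]  score +0 (running 4)
row 2: [64, 8, 32] -> [64, 8, 32]  score +0 (running 4)
Board after move:
 0  4 32
 2 64 16
64  8 32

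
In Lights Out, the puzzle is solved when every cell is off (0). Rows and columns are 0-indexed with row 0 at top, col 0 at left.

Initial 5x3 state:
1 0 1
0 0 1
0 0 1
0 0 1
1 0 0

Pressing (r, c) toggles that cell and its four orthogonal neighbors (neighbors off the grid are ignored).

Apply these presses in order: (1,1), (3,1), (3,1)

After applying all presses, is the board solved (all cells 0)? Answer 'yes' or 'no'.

Answer: no

Derivation:
After press 1 at (1,1):
1 1 1
1 1 0
0 1 1
0 0 1
1 0 0

After press 2 at (3,1):
1 1 1
1 1 0
0 0 1
1 1 0
1 1 0

After press 3 at (3,1):
1 1 1
1 1 0
0 1 1
0 0 1
1 0 0

Lights still on: 9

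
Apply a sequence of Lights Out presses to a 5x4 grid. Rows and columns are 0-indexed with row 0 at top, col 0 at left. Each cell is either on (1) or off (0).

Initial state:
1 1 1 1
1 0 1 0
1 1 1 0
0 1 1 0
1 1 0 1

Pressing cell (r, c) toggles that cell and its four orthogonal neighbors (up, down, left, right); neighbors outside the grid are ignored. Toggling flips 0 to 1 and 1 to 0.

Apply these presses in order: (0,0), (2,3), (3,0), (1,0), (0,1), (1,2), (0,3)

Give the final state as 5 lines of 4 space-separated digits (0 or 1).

Answer: 0 1 0 0
1 1 0 1
1 1 1 1
1 0 1 1
0 1 0 1

Derivation:
After press 1 at (0,0):
0 0 1 1
0 0 1 0
1 1 1 0
0 1 1 0
1 1 0 1

After press 2 at (2,3):
0 0 1 1
0 0 1 1
1 1 0 1
0 1 1 1
1 1 0 1

After press 3 at (3,0):
0 0 1 1
0 0 1 1
0 1 0 1
1 0 1 1
0 1 0 1

After press 4 at (1,0):
1 0 1 1
1 1 1 1
1 1 0 1
1 0 1 1
0 1 0 1

After press 5 at (0,1):
0 1 0 1
1 0 1 1
1 1 0 1
1 0 1 1
0 1 0 1

After press 6 at (1,2):
0 1 1 1
1 1 0 0
1 1 1 1
1 0 1 1
0 1 0 1

After press 7 at (0,3):
0 1 0 0
1 1 0 1
1 1 1 1
1 0 1 1
0 1 0 1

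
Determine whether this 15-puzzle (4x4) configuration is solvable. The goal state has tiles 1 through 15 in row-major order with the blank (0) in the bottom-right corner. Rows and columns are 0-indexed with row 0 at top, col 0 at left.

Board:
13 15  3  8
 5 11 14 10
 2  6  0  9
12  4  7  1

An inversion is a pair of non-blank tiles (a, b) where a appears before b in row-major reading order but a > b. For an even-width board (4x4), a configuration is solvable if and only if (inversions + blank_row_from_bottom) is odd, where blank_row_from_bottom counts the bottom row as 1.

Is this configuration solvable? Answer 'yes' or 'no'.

Answer: no

Derivation:
Inversions: 68
Blank is in row 2 (0-indexed from top), which is row 2 counting from the bottom (bottom = 1).
68 + 2 = 70, which is even, so the puzzle is not solvable.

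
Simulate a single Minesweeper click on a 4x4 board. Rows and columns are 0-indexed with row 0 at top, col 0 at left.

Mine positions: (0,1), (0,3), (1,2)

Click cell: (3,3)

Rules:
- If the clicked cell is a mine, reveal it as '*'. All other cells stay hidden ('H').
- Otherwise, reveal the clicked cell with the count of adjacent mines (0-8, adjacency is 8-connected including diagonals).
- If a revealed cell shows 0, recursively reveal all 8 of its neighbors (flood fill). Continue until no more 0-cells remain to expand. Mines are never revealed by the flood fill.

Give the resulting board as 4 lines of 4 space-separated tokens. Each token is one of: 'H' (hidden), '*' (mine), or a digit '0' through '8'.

H H H H
1 2 H H
0 1 1 1
0 0 0 0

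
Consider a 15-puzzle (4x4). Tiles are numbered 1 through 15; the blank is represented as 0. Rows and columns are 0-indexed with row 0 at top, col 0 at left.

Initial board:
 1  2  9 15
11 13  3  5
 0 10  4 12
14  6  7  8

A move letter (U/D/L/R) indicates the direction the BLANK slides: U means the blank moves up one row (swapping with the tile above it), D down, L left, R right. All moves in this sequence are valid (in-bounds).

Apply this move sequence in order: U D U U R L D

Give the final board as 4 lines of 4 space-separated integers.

After move 1 (U):
 1  2  9 15
 0 13  3  5
11 10  4 12
14  6  7  8

After move 2 (D):
 1  2  9 15
11 13  3  5
 0 10  4 12
14  6  7  8

After move 3 (U):
 1  2  9 15
 0 13  3  5
11 10  4 12
14  6  7  8

After move 4 (U):
 0  2  9 15
 1 13  3  5
11 10  4 12
14  6  7  8

After move 5 (R):
 2  0  9 15
 1 13  3  5
11 10  4 12
14  6  7  8

After move 6 (L):
 0  2  9 15
 1 13  3  5
11 10  4 12
14  6  7  8

After move 7 (D):
 1  2  9 15
 0 13  3  5
11 10  4 12
14  6  7  8

Answer:  1  2  9 15
 0 13  3  5
11 10  4 12
14  6  7  8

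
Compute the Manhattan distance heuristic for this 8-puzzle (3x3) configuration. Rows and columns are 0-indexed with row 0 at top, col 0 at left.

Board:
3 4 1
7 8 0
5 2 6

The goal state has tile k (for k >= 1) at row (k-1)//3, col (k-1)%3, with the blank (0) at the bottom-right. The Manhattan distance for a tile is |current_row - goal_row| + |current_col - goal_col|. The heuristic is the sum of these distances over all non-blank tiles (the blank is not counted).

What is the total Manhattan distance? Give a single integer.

Answer: 13

Derivation:
Tile 3: (0,0)->(0,2) = 2
Tile 4: (0,1)->(1,0) = 2
Tile 1: (0,2)->(0,0) = 2
Tile 7: (1,0)->(2,0) = 1
Tile 8: (1,1)->(2,1) = 1
Tile 5: (2,0)->(1,1) = 2
Tile 2: (2,1)->(0,1) = 2
Tile 6: (2,2)->(1,2) = 1
Sum: 2 + 2 + 2 + 1 + 1 + 2 + 2 + 1 = 13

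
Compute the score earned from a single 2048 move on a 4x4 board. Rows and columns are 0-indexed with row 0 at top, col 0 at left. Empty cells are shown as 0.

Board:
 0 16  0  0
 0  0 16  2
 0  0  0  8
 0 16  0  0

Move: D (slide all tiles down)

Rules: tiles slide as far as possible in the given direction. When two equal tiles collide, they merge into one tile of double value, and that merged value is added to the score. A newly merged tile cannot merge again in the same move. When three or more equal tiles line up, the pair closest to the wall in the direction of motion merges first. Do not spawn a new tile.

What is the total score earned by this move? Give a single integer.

Slide down:
col 0: [0, 0, 0, 0] -> [0, 0, 0, 0]  score +0 (running 0)
col 1: [16, 0, 0, 16] -> [0, 0, 0, 32]  score +32 (running 32)
col 2: [0, 16, 0, 0] -> [0, 0, 0, 16]  score +0 (running 32)
col 3: [0, 2, 8, 0] -> [0, 0, 2, 8]  score +0 (running 32)
Board after move:
 0  0  0  0
 0  0  0  0
 0  0  0  2
 0 32 16  8

Answer: 32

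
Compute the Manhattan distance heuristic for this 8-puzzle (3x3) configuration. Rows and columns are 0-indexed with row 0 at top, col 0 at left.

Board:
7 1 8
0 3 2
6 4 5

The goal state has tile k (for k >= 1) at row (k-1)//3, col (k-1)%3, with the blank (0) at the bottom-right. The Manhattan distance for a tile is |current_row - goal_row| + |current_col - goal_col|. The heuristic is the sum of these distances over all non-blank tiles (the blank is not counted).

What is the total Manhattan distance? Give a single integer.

Answer: 17

Derivation:
Tile 7: at (0,0), goal (2,0), distance |0-2|+|0-0| = 2
Tile 1: at (0,1), goal (0,0), distance |0-0|+|1-0| = 1
Tile 8: at (0,2), goal (2,1), distance |0-2|+|2-1| = 3
Tile 3: at (1,1), goal (0,2), distance |1-0|+|1-2| = 2
Tile 2: at (1,2), goal (0,1), distance |1-0|+|2-1| = 2
Tile 6: at (2,0), goal (1,2), distance |2-1|+|0-2| = 3
Tile 4: at (2,1), goal (1,0), distance |2-1|+|1-0| = 2
Tile 5: at (2,2), goal (1,1), distance |2-1|+|2-1| = 2
Sum: 2 + 1 + 3 + 2 + 2 + 3 + 2 + 2 = 17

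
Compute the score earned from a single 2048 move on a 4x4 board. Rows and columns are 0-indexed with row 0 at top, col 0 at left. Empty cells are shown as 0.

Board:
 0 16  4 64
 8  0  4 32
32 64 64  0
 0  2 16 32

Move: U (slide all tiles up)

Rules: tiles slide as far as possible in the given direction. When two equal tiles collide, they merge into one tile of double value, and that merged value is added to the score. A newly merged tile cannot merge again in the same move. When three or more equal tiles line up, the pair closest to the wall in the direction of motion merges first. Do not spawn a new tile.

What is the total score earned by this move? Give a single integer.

Answer: 72

Derivation:
Slide up:
col 0: [0, 8, 32, 0] -> [8, 32, 0, 0]  score +0 (running 0)
col 1: [16, 0, 64, 2] -> [16, 64, 2, 0]  score +0 (running 0)
col 2: [4, 4, 64, 16] -> [8, 64, 16, 0]  score +8 (running 8)
col 3: [64, 32, 0, 32] -> [64, 64, 0, 0]  score +64 (running 72)
Board after move:
 8 16  8 64
32 64 64 64
 0  2 16  0
 0  0  0  0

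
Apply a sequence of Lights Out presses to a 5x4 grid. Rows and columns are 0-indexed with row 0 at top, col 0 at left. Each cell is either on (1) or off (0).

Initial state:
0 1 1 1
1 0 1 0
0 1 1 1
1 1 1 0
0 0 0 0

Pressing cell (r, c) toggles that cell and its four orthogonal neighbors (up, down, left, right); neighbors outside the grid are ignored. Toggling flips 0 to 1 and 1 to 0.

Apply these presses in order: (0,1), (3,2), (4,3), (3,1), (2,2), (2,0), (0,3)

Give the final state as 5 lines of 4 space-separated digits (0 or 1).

After press 1 at (0,1):
1 0 0 1
1 1 1 0
0 1 1 1
1 1 1 0
0 0 0 0

After press 2 at (3,2):
1 0 0 1
1 1 1 0
0 1 0 1
1 0 0 1
0 0 1 0

After press 3 at (4,3):
1 0 0 1
1 1 1 0
0 1 0 1
1 0 0 0
0 0 0 1

After press 4 at (3,1):
1 0 0 1
1 1 1 0
0 0 0 1
0 1 1 0
0 1 0 1

After press 5 at (2,2):
1 0 0 1
1 1 0 0
0 1 1 0
0 1 0 0
0 1 0 1

After press 6 at (2,0):
1 0 0 1
0 1 0 0
1 0 1 0
1 1 0 0
0 1 0 1

After press 7 at (0,3):
1 0 1 0
0 1 0 1
1 0 1 0
1 1 0 0
0 1 0 1

Answer: 1 0 1 0
0 1 0 1
1 0 1 0
1 1 0 0
0 1 0 1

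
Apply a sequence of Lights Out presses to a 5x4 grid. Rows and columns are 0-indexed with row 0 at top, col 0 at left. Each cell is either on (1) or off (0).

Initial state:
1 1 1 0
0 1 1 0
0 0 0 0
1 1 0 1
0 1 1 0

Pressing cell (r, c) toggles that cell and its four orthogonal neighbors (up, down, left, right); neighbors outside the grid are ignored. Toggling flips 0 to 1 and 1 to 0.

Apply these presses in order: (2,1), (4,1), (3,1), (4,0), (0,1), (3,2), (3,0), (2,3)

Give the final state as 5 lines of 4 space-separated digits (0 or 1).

Answer: 0 0 0 0
0 1 1 1
0 0 1 1
0 0 0 1
1 0 1 0

Derivation:
After press 1 at (2,1):
1 1 1 0
0 0 1 0
1 1 1 0
1 0 0 1
0 1 1 0

After press 2 at (4,1):
1 1 1 0
0 0 1 0
1 1 1 0
1 1 0 1
1 0 0 0

After press 3 at (3,1):
1 1 1 0
0 0 1 0
1 0 1 0
0 0 1 1
1 1 0 0

After press 4 at (4,0):
1 1 1 0
0 0 1 0
1 0 1 0
1 0 1 1
0 0 0 0

After press 5 at (0,1):
0 0 0 0
0 1 1 0
1 0 1 0
1 0 1 1
0 0 0 0

After press 6 at (3,2):
0 0 0 0
0 1 1 0
1 0 0 0
1 1 0 0
0 0 1 0

After press 7 at (3,0):
0 0 0 0
0 1 1 0
0 0 0 0
0 0 0 0
1 0 1 0

After press 8 at (2,3):
0 0 0 0
0 1 1 1
0 0 1 1
0 0 0 1
1 0 1 0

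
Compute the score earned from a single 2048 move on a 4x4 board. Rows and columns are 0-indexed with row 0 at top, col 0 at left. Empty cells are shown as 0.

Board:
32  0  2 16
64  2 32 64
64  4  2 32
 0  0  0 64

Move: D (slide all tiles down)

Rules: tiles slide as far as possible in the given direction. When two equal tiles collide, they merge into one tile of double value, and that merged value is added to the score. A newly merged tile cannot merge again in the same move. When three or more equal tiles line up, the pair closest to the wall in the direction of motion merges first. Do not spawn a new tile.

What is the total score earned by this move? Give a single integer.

Answer: 128

Derivation:
Slide down:
col 0: [32, 64, 64, 0] -> [0, 0, 32, 128]  score +128 (running 128)
col 1: [0, 2, 4, 0] -> [0, 0, 2, 4]  score +0 (running 128)
col 2: [2, 32, 2, 0] -> [0, 2, 32, 2]  score +0 (running 128)
col 3: [16, 64, 32, 64] -> [16, 64, 32, 64]  score +0 (running 128)
Board after move:
  0   0   0  16
  0   0   2  64
 32   2  32  32
128   4   2  64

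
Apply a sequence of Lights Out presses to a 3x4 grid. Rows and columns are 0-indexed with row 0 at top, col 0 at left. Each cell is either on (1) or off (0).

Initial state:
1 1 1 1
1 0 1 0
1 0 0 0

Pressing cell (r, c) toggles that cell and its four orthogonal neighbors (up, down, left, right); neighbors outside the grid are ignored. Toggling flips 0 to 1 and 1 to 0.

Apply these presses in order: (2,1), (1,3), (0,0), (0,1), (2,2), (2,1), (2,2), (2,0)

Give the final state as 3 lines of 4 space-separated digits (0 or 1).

Answer: 1 1 0 0
1 1 0 1
0 1 0 1

Derivation:
After press 1 at (2,1):
1 1 1 1
1 1 1 0
0 1 1 0

After press 2 at (1,3):
1 1 1 0
1 1 0 1
0 1 1 1

After press 3 at (0,0):
0 0 1 0
0 1 0 1
0 1 1 1

After press 4 at (0,1):
1 1 0 0
0 0 0 1
0 1 1 1

After press 5 at (2,2):
1 1 0 0
0 0 1 1
0 0 0 0

After press 6 at (2,1):
1 1 0 0
0 1 1 1
1 1 1 0

After press 7 at (2,2):
1 1 0 0
0 1 0 1
1 0 0 1

After press 8 at (2,0):
1 1 0 0
1 1 0 1
0 1 0 1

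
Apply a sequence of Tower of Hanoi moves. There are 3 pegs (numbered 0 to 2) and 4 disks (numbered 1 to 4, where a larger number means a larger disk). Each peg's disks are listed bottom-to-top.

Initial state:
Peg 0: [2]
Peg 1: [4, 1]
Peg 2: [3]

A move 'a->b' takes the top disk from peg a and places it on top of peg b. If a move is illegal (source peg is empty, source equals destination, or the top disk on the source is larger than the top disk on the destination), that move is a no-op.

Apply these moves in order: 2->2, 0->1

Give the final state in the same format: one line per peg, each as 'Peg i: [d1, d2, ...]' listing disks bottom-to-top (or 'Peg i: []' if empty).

Answer: Peg 0: [2]
Peg 1: [4, 1]
Peg 2: [3]

Derivation:
After move 1 (2->2):
Peg 0: [2]
Peg 1: [4, 1]
Peg 2: [3]

After move 2 (0->1):
Peg 0: [2]
Peg 1: [4, 1]
Peg 2: [3]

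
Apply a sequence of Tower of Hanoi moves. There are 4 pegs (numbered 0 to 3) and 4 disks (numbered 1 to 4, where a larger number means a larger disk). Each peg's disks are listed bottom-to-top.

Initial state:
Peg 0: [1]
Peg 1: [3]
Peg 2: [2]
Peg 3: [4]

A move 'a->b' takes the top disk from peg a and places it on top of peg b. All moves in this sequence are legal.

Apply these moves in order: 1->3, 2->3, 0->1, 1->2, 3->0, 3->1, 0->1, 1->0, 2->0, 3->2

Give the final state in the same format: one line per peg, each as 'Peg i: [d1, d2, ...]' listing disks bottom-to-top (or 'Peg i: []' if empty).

Answer: Peg 0: [2, 1]
Peg 1: [3]
Peg 2: [4]
Peg 3: []

Derivation:
After move 1 (1->3):
Peg 0: [1]
Peg 1: []
Peg 2: [2]
Peg 3: [4, 3]

After move 2 (2->3):
Peg 0: [1]
Peg 1: []
Peg 2: []
Peg 3: [4, 3, 2]

After move 3 (0->1):
Peg 0: []
Peg 1: [1]
Peg 2: []
Peg 3: [4, 3, 2]

After move 4 (1->2):
Peg 0: []
Peg 1: []
Peg 2: [1]
Peg 3: [4, 3, 2]

After move 5 (3->0):
Peg 0: [2]
Peg 1: []
Peg 2: [1]
Peg 3: [4, 3]

After move 6 (3->1):
Peg 0: [2]
Peg 1: [3]
Peg 2: [1]
Peg 3: [4]

After move 7 (0->1):
Peg 0: []
Peg 1: [3, 2]
Peg 2: [1]
Peg 3: [4]

After move 8 (1->0):
Peg 0: [2]
Peg 1: [3]
Peg 2: [1]
Peg 3: [4]

After move 9 (2->0):
Peg 0: [2, 1]
Peg 1: [3]
Peg 2: []
Peg 3: [4]

After move 10 (3->2):
Peg 0: [2, 1]
Peg 1: [3]
Peg 2: [4]
Peg 3: []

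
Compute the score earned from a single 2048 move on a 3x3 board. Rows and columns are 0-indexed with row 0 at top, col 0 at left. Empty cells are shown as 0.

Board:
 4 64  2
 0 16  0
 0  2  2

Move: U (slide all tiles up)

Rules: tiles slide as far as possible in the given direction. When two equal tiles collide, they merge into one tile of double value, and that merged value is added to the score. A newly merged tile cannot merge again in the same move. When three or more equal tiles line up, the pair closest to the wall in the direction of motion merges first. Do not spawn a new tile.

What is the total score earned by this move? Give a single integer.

Answer: 4

Derivation:
Slide up:
col 0: [4, 0, 0] -> [4, 0, 0]  score +0 (running 0)
col 1: [64, 16, 2] -> [64, 16, 2]  score +0 (running 0)
col 2: [2, 0, 2] -> [4, 0, 0]  score +4 (running 4)
Board after move:
 4 64  4
 0 16  0
 0  2  0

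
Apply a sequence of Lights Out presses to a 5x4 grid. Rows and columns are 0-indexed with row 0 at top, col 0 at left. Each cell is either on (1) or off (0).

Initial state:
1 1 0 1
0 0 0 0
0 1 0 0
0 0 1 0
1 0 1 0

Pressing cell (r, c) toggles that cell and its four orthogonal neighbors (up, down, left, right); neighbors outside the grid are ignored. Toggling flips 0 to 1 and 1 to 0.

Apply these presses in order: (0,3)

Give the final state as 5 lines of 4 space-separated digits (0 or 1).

Answer: 1 1 1 0
0 0 0 1
0 1 0 0
0 0 1 0
1 0 1 0

Derivation:
After press 1 at (0,3):
1 1 1 0
0 0 0 1
0 1 0 0
0 0 1 0
1 0 1 0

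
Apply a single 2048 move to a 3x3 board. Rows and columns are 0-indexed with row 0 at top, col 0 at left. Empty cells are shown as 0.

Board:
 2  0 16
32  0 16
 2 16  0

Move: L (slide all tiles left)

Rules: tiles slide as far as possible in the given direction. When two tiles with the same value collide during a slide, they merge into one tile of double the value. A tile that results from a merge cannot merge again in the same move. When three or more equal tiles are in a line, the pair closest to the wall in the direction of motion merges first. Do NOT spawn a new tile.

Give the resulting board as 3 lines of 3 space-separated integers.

Slide left:
row 0: [2, 0, 16] -> [2, 16, 0]
row 1: [32, 0, 16] -> [32, 16, 0]
row 2: [2, 16, 0] -> [2, 16, 0]

Answer:  2 16  0
32 16  0
 2 16  0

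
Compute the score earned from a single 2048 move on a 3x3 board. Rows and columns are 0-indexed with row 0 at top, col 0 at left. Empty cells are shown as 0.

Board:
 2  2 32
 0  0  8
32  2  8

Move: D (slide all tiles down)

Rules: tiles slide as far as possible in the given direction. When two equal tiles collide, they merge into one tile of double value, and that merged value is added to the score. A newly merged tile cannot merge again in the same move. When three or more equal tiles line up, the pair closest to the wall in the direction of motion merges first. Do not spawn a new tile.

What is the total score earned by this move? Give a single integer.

Slide down:
col 0: [2, 0, 32] -> [0, 2, 32]  score +0 (running 0)
col 1: [2, 0, 2] -> [0, 0, 4]  score +4 (running 4)
col 2: [32, 8, 8] -> [0, 32, 16]  score +16 (running 20)
Board after move:
 0  0  0
 2  0 32
32  4 16

Answer: 20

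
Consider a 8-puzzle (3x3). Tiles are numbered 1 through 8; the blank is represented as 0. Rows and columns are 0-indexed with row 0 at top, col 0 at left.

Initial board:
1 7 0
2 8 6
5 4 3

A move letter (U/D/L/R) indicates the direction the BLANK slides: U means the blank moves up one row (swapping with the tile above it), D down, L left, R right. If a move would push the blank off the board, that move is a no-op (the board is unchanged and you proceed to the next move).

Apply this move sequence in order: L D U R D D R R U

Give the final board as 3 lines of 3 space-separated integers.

Answer: 1 7 6
2 8 0
5 4 3

Derivation:
After move 1 (L):
1 0 7
2 8 6
5 4 3

After move 2 (D):
1 8 7
2 0 6
5 4 3

After move 3 (U):
1 0 7
2 8 6
5 4 3

After move 4 (R):
1 7 0
2 8 6
5 4 3

After move 5 (D):
1 7 6
2 8 0
5 4 3

After move 6 (D):
1 7 6
2 8 3
5 4 0

After move 7 (R):
1 7 6
2 8 3
5 4 0

After move 8 (R):
1 7 6
2 8 3
5 4 0

After move 9 (U):
1 7 6
2 8 0
5 4 3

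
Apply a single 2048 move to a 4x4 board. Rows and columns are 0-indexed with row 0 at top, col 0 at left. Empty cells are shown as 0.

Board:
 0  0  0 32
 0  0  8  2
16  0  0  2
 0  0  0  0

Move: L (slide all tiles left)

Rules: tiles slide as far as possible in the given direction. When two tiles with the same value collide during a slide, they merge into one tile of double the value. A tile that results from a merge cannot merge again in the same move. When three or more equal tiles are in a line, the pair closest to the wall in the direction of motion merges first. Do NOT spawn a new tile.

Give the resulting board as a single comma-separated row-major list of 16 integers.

Answer: 32, 0, 0, 0, 8, 2, 0, 0, 16, 2, 0, 0, 0, 0, 0, 0

Derivation:
Slide left:
row 0: [0, 0, 0, 32] -> [32, 0, 0, 0]
row 1: [0, 0, 8, 2] -> [8, 2, 0, 0]
row 2: [16, 0, 0, 2] -> [16, 2, 0, 0]
row 3: [0, 0, 0, 0] -> [0, 0, 0, 0]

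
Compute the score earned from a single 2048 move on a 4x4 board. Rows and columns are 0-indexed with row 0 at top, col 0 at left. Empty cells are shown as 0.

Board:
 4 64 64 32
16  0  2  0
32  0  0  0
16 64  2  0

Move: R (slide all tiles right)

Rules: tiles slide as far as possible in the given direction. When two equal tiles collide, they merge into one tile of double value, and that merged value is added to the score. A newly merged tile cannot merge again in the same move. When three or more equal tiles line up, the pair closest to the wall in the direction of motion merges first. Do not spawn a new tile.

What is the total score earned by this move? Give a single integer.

Answer: 128

Derivation:
Slide right:
row 0: [4, 64, 64, 32] -> [0, 4, 128, 32]  score +128 (running 128)
row 1: [16, 0, 2, 0] -> [0, 0, 16, 2]  score +0 (running 128)
row 2: [32, 0, 0, 0] -> [0, 0, 0, 32]  score +0 (running 128)
row 3: [16, 64, 2, 0] -> [0, 16, 64, 2]  score +0 (running 128)
Board after move:
  0   4 128  32
  0   0  16   2
  0   0   0  32
  0  16  64   2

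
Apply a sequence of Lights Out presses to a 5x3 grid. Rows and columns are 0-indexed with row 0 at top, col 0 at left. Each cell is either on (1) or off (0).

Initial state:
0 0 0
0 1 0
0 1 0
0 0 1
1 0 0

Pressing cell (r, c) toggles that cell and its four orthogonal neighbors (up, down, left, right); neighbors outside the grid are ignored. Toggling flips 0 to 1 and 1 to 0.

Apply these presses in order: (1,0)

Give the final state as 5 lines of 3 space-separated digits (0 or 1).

Answer: 1 0 0
1 0 0
1 1 0
0 0 1
1 0 0

Derivation:
After press 1 at (1,0):
1 0 0
1 0 0
1 1 0
0 0 1
1 0 0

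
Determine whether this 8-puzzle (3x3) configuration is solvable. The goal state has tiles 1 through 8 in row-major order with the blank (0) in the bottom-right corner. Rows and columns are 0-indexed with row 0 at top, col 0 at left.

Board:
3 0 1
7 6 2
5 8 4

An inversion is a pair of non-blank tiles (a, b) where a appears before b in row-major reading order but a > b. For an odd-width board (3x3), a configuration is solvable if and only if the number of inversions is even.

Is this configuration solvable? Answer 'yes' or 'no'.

Answer: no

Derivation:
Inversions (pairs i<j in row-major order where tile[i] > tile[j] > 0): 11
11 is odd, so the puzzle is not solvable.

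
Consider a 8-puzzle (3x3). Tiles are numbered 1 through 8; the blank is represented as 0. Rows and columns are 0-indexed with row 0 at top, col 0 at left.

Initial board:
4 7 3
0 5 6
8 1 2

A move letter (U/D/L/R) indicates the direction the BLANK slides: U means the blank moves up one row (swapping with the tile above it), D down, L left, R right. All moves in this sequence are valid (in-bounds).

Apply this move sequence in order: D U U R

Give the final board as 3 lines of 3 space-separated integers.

Answer: 7 0 3
4 5 6
8 1 2

Derivation:
After move 1 (D):
4 7 3
8 5 6
0 1 2

After move 2 (U):
4 7 3
0 5 6
8 1 2

After move 3 (U):
0 7 3
4 5 6
8 1 2

After move 4 (R):
7 0 3
4 5 6
8 1 2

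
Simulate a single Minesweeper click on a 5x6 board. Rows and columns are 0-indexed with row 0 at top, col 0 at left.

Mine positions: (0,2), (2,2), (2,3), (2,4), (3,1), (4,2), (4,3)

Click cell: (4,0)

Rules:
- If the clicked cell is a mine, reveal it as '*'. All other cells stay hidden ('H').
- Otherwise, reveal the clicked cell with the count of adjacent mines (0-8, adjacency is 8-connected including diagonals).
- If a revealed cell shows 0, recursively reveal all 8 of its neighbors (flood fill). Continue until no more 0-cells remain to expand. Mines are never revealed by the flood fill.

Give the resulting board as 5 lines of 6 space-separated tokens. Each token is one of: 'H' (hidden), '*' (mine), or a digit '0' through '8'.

H H H H H H
H H H H H H
H H H H H H
H H H H H H
1 H H H H H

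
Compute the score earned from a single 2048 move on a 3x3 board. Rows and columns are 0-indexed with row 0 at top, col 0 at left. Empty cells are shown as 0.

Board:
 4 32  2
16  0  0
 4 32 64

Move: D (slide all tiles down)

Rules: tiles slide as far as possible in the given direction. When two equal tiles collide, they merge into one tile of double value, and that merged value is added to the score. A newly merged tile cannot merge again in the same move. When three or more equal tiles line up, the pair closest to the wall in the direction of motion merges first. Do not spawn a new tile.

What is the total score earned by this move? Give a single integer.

Slide down:
col 0: [4, 16, 4] -> [4, 16, 4]  score +0 (running 0)
col 1: [32, 0, 32] -> [0, 0, 64]  score +64 (running 64)
col 2: [2, 0, 64] -> [0, 2, 64]  score +0 (running 64)
Board after move:
 4  0  0
16  0  2
 4 64 64

Answer: 64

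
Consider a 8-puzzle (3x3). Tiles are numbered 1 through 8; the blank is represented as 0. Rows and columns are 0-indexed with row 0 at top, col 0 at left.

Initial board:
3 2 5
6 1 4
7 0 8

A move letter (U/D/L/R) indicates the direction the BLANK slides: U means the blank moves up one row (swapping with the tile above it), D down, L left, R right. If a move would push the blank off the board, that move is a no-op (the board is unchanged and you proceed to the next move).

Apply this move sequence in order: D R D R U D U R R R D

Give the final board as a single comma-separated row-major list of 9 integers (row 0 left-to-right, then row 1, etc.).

After move 1 (D):
3 2 5
6 1 4
7 0 8

After move 2 (R):
3 2 5
6 1 4
7 8 0

After move 3 (D):
3 2 5
6 1 4
7 8 0

After move 4 (R):
3 2 5
6 1 4
7 8 0

After move 5 (U):
3 2 5
6 1 0
7 8 4

After move 6 (D):
3 2 5
6 1 4
7 8 0

After move 7 (U):
3 2 5
6 1 0
7 8 4

After move 8 (R):
3 2 5
6 1 0
7 8 4

After move 9 (R):
3 2 5
6 1 0
7 8 4

After move 10 (R):
3 2 5
6 1 0
7 8 4

After move 11 (D):
3 2 5
6 1 4
7 8 0

Answer: 3, 2, 5, 6, 1, 4, 7, 8, 0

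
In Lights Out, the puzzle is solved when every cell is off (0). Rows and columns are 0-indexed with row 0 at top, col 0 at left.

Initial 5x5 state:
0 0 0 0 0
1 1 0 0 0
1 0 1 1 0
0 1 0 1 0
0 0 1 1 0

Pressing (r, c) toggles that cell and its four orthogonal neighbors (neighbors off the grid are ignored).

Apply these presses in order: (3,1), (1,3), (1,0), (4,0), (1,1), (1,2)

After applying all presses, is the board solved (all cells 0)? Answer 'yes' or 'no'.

Answer: no

Derivation:
After press 1 at (3,1):
0 0 0 0 0
1 1 0 0 0
1 1 1 1 0
1 0 1 1 0
0 1 1 1 0

After press 2 at (1,3):
0 0 0 1 0
1 1 1 1 1
1 1 1 0 0
1 0 1 1 0
0 1 1 1 0

After press 3 at (1,0):
1 0 0 1 0
0 0 1 1 1
0 1 1 0 0
1 0 1 1 0
0 1 1 1 0

After press 4 at (4,0):
1 0 0 1 0
0 0 1 1 1
0 1 1 0 0
0 0 1 1 0
1 0 1 1 0

After press 5 at (1,1):
1 1 0 1 0
1 1 0 1 1
0 0 1 0 0
0 0 1 1 0
1 0 1 1 0

After press 6 at (1,2):
1 1 1 1 0
1 0 1 0 1
0 0 0 0 0
0 0 1 1 0
1 0 1 1 0

Lights still on: 12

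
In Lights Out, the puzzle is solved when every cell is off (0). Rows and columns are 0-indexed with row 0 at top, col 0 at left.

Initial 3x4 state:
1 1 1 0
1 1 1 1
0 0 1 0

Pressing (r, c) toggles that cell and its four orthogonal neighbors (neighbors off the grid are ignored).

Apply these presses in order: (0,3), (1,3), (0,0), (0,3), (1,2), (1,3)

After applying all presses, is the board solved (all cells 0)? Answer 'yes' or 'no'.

After press 1 at (0,3):
1 1 0 1
1 1 1 0
0 0 1 0

After press 2 at (1,3):
1 1 0 0
1 1 0 1
0 0 1 1

After press 3 at (0,0):
0 0 0 0
0 1 0 1
0 0 1 1

After press 4 at (0,3):
0 0 1 1
0 1 0 0
0 0 1 1

After press 5 at (1,2):
0 0 0 1
0 0 1 1
0 0 0 1

After press 6 at (1,3):
0 0 0 0
0 0 0 0
0 0 0 0

Lights still on: 0

Answer: yes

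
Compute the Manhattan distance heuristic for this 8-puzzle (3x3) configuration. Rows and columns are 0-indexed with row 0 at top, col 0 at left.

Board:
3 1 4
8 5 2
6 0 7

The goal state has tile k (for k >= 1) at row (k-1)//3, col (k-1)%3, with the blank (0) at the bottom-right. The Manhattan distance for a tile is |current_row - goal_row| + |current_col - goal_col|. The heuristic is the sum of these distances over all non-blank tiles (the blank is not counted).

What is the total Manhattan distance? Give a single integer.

Tile 3: at (0,0), goal (0,2), distance |0-0|+|0-2| = 2
Tile 1: at (0,1), goal (0,0), distance |0-0|+|1-0| = 1
Tile 4: at (0,2), goal (1,0), distance |0-1|+|2-0| = 3
Tile 8: at (1,0), goal (2,1), distance |1-2|+|0-1| = 2
Tile 5: at (1,1), goal (1,1), distance |1-1|+|1-1| = 0
Tile 2: at (1,2), goal (0,1), distance |1-0|+|2-1| = 2
Tile 6: at (2,0), goal (1,2), distance |2-1|+|0-2| = 3
Tile 7: at (2,2), goal (2,0), distance |2-2|+|2-0| = 2
Sum: 2 + 1 + 3 + 2 + 0 + 2 + 3 + 2 = 15

Answer: 15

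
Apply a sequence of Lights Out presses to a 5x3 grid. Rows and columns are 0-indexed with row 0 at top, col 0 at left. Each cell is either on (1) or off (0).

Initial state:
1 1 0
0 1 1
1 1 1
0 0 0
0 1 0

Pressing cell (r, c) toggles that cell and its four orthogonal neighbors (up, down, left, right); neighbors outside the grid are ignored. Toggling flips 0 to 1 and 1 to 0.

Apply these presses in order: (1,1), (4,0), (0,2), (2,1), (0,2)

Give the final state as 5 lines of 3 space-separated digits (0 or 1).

After press 1 at (1,1):
1 0 0
1 0 0
1 0 1
0 0 0
0 1 0

After press 2 at (4,0):
1 0 0
1 0 0
1 0 1
1 0 0
1 0 0

After press 3 at (0,2):
1 1 1
1 0 1
1 0 1
1 0 0
1 0 0

After press 4 at (2,1):
1 1 1
1 1 1
0 1 0
1 1 0
1 0 0

After press 5 at (0,2):
1 0 0
1 1 0
0 1 0
1 1 0
1 0 0

Answer: 1 0 0
1 1 0
0 1 0
1 1 0
1 0 0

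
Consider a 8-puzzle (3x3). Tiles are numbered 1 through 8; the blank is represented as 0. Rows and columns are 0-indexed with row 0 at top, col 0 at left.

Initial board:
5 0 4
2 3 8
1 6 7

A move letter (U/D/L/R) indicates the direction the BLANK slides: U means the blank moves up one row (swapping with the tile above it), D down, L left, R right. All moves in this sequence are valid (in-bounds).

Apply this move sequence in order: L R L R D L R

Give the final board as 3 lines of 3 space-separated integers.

Answer: 5 3 4
2 0 8
1 6 7

Derivation:
After move 1 (L):
0 5 4
2 3 8
1 6 7

After move 2 (R):
5 0 4
2 3 8
1 6 7

After move 3 (L):
0 5 4
2 3 8
1 6 7

After move 4 (R):
5 0 4
2 3 8
1 6 7

After move 5 (D):
5 3 4
2 0 8
1 6 7

After move 6 (L):
5 3 4
0 2 8
1 6 7

After move 7 (R):
5 3 4
2 0 8
1 6 7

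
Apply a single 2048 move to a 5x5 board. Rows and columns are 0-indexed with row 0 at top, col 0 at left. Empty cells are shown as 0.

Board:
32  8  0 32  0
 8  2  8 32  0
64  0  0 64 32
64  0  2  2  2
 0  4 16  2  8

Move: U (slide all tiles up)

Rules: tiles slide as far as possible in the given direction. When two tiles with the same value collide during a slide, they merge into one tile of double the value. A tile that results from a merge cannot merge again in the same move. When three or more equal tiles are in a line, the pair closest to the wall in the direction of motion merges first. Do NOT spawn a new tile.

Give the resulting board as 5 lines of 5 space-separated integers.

Answer:  32   8   8  64  32
  8   2   2  64   2
128   4  16   4   8
  0   0   0   0   0
  0   0   0   0   0

Derivation:
Slide up:
col 0: [32, 8, 64, 64, 0] -> [32, 8, 128, 0, 0]
col 1: [8, 2, 0, 0, 4] -> [8, 2, 4, 0, 0]
col 2: [0, 8, 0, 2, 16] -> [8, 2, 16, 0, 0]
col 3: [32, 32, 64, 2, 2] -> [64, 64, 4, 0, 0]
col 4: [0, 0, 32, 2, 8] -> [32, 2, 8, 0, 0]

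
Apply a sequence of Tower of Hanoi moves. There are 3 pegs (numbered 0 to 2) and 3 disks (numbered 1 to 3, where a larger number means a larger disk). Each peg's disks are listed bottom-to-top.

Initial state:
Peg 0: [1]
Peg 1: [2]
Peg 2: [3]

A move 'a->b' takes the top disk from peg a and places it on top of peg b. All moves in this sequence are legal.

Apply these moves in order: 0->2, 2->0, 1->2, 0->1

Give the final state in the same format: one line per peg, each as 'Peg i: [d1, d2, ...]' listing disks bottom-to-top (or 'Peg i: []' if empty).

After move 1 (0->2):
Peg 0: []
Peg 1: [2]
Peg 2: [3, 1]

After move 2 (2->0):
Peg 0: [1]
Peg 1: [2]
Peg 2: [3]

After move 3 (1->2):
Peg 0: [1]
Peg 1: []
Peg 2: [3, 2]

After move 4 (0->1):
Peg 0: []
Peg 1: [1]
Peg 2: [3, 2]

Answer: Peg 0: []
Peg 1: [1]
Peg 2: [3, 2]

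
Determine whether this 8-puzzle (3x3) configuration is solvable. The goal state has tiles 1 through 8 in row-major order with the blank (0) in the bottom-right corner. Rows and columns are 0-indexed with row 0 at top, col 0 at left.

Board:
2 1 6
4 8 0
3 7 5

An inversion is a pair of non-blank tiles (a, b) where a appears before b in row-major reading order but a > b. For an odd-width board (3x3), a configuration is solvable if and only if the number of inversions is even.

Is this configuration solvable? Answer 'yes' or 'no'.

Inversions (pairs i<j in row-major order where tile[i] > tile[j] > 0): 9
9 is odd, so the puzzle is not solvable.

Answer: no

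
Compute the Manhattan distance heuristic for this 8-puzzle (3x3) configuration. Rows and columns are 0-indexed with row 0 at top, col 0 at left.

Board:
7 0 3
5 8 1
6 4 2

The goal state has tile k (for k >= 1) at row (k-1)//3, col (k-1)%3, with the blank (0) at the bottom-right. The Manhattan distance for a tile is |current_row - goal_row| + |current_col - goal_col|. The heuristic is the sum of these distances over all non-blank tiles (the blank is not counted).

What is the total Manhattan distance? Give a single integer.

Tile 7: (0,0)->(2,0) = 2
Tile 3: (0,2)->(0,2) = 0
Tile 5: (1,0)->(1,1) = 1
Tile 8: (1,1)->(2,1) = 1
Tile 1: (1,2)->(0,0) = 3
Tile 6: (2,0)->(1,2) = 3
Tile 4: (2,1)->(1,0) = 2
Tile 2: (2,2)->(0,1) = 3
Sum: 2 + 0 + 1 + 1 + 3 + 3 + 2 + 3 = 15

Answer: 15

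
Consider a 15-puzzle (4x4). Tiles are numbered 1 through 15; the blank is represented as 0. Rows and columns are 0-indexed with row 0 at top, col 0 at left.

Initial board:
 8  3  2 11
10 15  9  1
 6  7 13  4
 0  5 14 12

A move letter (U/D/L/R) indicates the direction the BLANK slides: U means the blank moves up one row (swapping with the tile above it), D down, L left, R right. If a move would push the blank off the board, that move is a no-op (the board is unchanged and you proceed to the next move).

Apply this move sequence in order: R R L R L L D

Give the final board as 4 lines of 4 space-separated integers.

After move 1 (R):
 8  3  2 11
10 15  9  1
 6  7 13  4
 5  0 14 12

After move 2 (R):
 8  3  2 11
10 15  9  1
 6  7 13  4
 5 14  0 12

After move 3 (L):
 8  3  2 11
10 15  9  1
 6  7 13  4
 5  0 14 12

After move 4 (R):
 8  3  2 11
10 15  9  1
 6  7 13  4
 5 14  0 12

After move 5 (L):
 8  3  2 11
10 15  9  1
 6  7 13  4
 5  0 14 12

After move 6 (L):
 8  3  2 11
10 15  9  1
 6  7 13  4
 0  5 14 12

After move 7 (D):
 8  3  2 11
10 15  9  1
 6  7 13  4
 0  5 14 12

Answer:  8  3  2 11
10 15  9  1
 6  7 13  4
 0  5 14 12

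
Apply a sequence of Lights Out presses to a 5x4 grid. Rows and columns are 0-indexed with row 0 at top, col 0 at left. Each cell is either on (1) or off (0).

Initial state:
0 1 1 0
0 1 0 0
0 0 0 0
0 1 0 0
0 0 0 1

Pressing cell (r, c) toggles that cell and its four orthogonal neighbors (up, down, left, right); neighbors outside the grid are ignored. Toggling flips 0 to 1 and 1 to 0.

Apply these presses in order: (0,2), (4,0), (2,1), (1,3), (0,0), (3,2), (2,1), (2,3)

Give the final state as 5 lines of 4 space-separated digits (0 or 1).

Answer: 1 1 0 0
1 1 0 0
0 0 0 0
1 0 1 0
1 1 1 1

Derivation:
After press 1 at (0,2):
0 0 0 1
0 1 1 0
0 0 0 0
0 1 0 0
0 0 0 1

After press 2 at (4,0):
0 0 0 1
0 1 1 0
0 0 0 0
1 1 0 0
1 1 0 1

After press 3 at (2,1):
0 0 0 1
0 0 1 0
1 1 1 0
1 0 0 0
1 1 0 1

After press 4 at (1,3):
0 0 0 0
0 0 0 1
1 1 1 1
1 0 0 0
1 1 0 1

After press 5 at (0,0):
1 1 0 0
1 0 0 1
1 1 1 1
1 0 0 0
1 1 0 1

After press 6 at (3,2):
1 1 0 0
1 0 0 1
1 1 0 1
1 1 1 1
1 1 1 1

After press 7 at (2,1):
1 1 0 0
1 1 0 1
0 0 1 1
1 0 1 1
1 1 1 1

After press 8 at (2,3):
1 1 0 0
1 1 0 0
0 0 0 0
1 0 1 0
1 1 1 1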